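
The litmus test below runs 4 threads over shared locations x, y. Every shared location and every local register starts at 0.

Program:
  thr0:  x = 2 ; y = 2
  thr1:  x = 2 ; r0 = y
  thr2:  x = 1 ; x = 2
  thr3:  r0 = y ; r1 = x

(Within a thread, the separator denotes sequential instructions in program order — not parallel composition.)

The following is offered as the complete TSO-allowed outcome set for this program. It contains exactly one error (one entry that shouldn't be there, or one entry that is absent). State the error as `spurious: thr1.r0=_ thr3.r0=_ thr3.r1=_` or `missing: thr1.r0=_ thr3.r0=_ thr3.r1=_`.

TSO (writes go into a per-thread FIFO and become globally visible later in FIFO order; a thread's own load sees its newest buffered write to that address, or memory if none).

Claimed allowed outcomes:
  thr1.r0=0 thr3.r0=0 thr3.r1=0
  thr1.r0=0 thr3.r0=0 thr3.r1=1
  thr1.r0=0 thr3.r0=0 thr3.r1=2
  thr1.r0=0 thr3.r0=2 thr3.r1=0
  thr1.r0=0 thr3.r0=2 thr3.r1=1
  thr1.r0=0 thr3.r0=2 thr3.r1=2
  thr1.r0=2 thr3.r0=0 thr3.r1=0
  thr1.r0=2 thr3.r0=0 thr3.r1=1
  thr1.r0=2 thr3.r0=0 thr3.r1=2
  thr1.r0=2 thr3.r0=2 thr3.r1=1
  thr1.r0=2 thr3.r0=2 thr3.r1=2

spurious: thr1.r0=0 thr3.r0=2 thr3.r1=0

outcome vector order: (thr1.r0,thr3.r0,thr3.r1)
[TSO] allowed = {000 001 002 021 022 200 201 202 221 222}
claimed∖TSO = {020}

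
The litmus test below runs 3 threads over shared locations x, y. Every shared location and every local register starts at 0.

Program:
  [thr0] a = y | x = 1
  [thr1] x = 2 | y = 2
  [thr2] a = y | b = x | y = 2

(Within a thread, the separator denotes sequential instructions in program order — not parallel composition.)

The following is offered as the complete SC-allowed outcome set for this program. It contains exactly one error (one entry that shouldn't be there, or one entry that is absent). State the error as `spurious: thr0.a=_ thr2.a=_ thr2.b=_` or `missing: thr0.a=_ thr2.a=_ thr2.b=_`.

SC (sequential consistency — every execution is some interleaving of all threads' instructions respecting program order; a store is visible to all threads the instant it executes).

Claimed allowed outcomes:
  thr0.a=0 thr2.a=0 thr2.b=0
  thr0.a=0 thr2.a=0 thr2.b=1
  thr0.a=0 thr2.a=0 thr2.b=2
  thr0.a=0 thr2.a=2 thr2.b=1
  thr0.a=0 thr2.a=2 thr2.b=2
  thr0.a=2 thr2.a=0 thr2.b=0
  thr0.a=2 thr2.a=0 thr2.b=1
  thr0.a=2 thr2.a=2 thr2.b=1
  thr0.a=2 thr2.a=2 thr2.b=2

missing: thr0.a=2 thr2.a=0 thr2.b=2

outcome vector order: (thr0.a,thr2.a,thr2.b)
SC: 10 outcomes — {<0 0 0>; <0 0 1>; <0 0 2>; <0 2 1>; <0 2 2>; <2 0 0>; <2 0 1>; <2 0 2>; <2 2 1>; <2 2 2>}
SC∖claimed = {<2 0 2>}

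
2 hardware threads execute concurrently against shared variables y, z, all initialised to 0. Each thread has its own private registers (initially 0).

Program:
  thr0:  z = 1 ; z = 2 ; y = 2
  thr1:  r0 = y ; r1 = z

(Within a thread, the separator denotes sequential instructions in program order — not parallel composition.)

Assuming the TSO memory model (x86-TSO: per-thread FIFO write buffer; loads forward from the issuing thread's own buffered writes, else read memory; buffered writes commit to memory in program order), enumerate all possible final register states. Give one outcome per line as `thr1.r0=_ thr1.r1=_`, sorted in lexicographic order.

thr1.r0=0 thr1.r1=0
thr1.r0=0 thr1.r1=1
thr1.r0=0 thr1.r1=2
thr1.r0=2 thr1.r1=2

outcome vector order: (thr1.r0,thr1.r1)
|TSO outcomes| = 4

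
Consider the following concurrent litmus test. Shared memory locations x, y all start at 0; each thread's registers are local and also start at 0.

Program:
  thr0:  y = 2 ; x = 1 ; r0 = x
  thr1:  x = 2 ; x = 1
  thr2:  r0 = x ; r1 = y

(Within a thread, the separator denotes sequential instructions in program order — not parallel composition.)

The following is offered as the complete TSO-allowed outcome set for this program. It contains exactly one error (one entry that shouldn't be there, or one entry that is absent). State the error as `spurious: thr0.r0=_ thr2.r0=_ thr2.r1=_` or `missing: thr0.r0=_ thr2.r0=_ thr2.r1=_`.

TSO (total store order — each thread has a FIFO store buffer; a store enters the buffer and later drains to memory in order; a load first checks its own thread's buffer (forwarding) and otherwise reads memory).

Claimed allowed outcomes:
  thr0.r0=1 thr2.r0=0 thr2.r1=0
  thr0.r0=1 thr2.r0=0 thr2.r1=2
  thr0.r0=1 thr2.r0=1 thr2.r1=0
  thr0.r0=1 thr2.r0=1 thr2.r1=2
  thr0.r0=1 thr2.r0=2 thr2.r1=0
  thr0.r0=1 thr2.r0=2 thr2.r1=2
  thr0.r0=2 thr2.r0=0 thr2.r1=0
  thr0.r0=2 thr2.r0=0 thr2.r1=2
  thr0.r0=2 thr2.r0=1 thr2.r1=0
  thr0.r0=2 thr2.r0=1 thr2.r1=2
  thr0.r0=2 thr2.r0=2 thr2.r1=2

outcome vector order: (thr0.r0,thr2.r0,thr2.r1)
[TSO] allowed = {1/0/0; 1/0/2; 1/1/0; 1/1/2; 1/2/0; 1/2/2; 2/0/0; 2/0/2; 2/1/2; 2/2/2}
claimed∖TSO = {2/1/0}

spurious: thr0.r0=2 thr2.r0=1 thr2.r1=0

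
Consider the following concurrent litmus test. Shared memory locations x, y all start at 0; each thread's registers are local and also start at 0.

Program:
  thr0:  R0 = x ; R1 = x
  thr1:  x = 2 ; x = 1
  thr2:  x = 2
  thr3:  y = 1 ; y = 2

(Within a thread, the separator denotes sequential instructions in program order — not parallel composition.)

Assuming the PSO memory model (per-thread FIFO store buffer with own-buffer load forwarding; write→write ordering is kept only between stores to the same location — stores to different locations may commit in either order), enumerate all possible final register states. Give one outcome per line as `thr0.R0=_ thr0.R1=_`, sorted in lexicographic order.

thr0.R0=0 thr0.R1=0
thr0.R0=0 thr0.R1=1
thr0.R0=0 thr0.R1=2
thr0.R0=1 thr0.R1=1
thr0.R0=1 thr0.R1=2
thr0.R0=2 thr0.R1=1
thr0.R0=2 thr0.R1=2

outcome vector order: (thr0.R0,thr0.R1)
|PSO outcomes| = 7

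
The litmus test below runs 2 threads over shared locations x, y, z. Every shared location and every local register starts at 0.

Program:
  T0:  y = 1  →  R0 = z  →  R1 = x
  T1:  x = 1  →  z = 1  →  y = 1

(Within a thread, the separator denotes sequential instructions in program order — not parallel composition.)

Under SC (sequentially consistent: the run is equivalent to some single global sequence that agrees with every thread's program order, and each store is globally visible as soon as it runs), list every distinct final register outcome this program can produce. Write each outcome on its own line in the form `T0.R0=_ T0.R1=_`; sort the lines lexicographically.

outcome vector order: (T0.R0,T0.R1)
|SC outcomes| = 3

T0.R0=0 T0.R1=0
T0.R0=0 T0.R1=1
T0.R0=1 T0.R1=1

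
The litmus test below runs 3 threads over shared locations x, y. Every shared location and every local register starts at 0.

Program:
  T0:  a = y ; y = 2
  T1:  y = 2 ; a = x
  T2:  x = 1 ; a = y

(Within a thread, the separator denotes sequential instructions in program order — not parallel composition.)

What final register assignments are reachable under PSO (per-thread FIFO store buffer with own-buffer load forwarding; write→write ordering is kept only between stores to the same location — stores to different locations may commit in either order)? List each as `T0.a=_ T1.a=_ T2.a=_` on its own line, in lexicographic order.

T0.a=0 T1.a=0 T2.a=0
T0.a=0 T1.a=0 T2.a=2
T0.a=0 T1.a=1 T2.a=0
T0.a=0 T1.a=1 T2.a=2
T0.a=2 T1.a=0 T2.a=0
T0.a=2 T1.a=0 T2.a=2
T0.a=2 T1.a=1 T2.a=0
T0.a=2 T1.a=1 T2.a=2

outcome vector order: (T0.a,T1.a,T2.a)
|PSO outcomes| = 8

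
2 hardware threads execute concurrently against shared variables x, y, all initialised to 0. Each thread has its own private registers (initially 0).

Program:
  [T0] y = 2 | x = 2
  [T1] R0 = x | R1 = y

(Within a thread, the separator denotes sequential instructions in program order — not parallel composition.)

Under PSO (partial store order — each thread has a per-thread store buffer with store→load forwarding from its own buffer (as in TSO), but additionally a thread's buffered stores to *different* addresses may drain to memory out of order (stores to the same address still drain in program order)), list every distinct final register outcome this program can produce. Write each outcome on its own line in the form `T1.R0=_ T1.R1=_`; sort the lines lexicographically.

T1.R0=0 T1.R1=0
T1.R0=0 T1.R1=2
T1.R0=2 T1.R1=0
T1.R0=2 T1.R1=2

outcome vector order: (T1.R0,T1.R1)
|PSO outcomes| = 4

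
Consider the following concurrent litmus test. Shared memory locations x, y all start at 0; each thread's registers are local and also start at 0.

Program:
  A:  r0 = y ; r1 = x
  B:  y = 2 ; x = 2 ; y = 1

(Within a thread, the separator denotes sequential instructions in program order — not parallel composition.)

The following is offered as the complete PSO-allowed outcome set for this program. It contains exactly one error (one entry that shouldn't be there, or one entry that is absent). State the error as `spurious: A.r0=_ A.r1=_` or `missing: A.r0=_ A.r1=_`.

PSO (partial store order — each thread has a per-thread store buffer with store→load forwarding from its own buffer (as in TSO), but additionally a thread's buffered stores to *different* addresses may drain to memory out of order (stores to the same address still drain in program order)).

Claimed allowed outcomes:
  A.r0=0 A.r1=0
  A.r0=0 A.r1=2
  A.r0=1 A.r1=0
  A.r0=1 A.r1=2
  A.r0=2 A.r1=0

missing: A.r0=2 A.r1=2

outcome vector order: (A.r0,A.r1)
[PSO] allowed = {00, 02, 10, 12, 20, 22}
PSO∖claimed = {22}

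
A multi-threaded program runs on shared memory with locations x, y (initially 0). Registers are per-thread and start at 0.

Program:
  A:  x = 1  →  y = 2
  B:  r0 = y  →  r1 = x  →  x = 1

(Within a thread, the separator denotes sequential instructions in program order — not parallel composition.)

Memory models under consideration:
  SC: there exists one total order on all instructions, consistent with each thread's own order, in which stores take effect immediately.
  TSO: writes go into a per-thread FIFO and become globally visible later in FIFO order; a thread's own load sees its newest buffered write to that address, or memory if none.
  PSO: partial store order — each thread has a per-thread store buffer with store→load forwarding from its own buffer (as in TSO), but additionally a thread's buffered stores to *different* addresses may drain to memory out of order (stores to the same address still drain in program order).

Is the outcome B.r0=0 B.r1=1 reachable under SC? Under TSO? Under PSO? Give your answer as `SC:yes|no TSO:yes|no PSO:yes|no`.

SC:yes TSO:yes PSO:yes

outcome vector order: (B.r0,B.r1)
SC (3): 0/0 0/1 2/1
TSO (3): 0/0 0/1 2/1
PSO (4): 0/0 0/1 2/0 2/1
target 0/1 ∈ {SC,TSO,PSO}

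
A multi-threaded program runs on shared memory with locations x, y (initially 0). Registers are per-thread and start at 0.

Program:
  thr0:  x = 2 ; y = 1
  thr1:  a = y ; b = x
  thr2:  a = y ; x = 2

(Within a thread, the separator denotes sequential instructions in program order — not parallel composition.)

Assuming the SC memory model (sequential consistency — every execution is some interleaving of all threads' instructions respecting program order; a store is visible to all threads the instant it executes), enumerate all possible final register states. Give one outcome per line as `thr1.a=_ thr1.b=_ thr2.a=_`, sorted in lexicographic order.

thr1.a=0 thr1.b=0 thr2.a=0
thr1.a=0 thr1.b=0 thr2.a=1
thr1.a=0 thr1.b=2 thr2.a=0
thr1.a=0 thr1.b=2 thr2.a=1
thr1.a=1 thr1.b=2 thr2.a=0
thr1.a=1 thr1.b=2 thr2.a=1

outcome vector order: (thr1.a,thr1.b,thr2.a)
|SC outcomes| = 6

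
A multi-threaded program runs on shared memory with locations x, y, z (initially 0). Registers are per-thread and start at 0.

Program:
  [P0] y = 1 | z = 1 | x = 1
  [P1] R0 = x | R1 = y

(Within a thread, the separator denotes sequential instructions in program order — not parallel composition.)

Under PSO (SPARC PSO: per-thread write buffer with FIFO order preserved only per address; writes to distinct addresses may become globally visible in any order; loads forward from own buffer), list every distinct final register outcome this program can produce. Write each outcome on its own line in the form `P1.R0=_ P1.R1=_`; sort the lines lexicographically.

P1.R0=0 P1.R1=0
P1.R0=0 P1.R1=1
P1.R0=1 P1.R1=0
P1.R0=1 P1.R1=1

outcome vector order: (P1.R0,P1.R1)
|PSO outcomes| = 4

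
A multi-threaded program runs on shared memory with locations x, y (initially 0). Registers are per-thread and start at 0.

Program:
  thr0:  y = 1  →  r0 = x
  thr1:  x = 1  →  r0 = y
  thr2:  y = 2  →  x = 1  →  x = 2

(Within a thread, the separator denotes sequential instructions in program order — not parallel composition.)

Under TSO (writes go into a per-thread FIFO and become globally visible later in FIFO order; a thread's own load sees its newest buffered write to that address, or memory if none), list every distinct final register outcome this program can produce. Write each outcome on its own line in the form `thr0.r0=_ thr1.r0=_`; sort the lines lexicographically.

outcome vector order: (thr0.r0,thr1.r0)
|TSO outcomes| = 9

thr0.r0=0 thr1.r0=0
thr0.r0=0 thr1.r0=1
thr0.r0=0 thr1.r0=2
thr0.r0=1 thr1.r0=0
thr0.r0=1 thr1.r0=1
thr0.r0=1 thr1.r0=2
thr0.r0=2 thr1.r0=0
thr0.r0=2 thr1.r0=1
thr0.r0=2 thr1.r0=2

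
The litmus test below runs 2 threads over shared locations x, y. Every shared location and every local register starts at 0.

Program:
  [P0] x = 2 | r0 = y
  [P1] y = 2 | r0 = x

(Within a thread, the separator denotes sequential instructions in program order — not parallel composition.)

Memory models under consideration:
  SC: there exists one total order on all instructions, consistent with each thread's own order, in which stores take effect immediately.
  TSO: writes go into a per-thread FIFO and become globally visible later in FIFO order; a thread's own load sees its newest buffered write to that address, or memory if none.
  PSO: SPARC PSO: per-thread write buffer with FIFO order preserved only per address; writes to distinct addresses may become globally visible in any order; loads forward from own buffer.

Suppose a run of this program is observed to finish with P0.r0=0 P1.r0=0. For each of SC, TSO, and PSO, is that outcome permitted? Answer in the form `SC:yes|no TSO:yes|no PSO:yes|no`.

SC:no TSO:yes PSO:yes

outcome vector order: (P0.r0,P1.r0)
SC: 3 outcomes — {(0,2); (2,0); (2,2)}
TSO: 4 outcomes — {(0,0); (0,2); (2,0); (2,2)}
PSO: 4 outcomes — {(0,0); (0,2); (2,0); (2,2)}
target (0,0) ∈ {TSO,PSO}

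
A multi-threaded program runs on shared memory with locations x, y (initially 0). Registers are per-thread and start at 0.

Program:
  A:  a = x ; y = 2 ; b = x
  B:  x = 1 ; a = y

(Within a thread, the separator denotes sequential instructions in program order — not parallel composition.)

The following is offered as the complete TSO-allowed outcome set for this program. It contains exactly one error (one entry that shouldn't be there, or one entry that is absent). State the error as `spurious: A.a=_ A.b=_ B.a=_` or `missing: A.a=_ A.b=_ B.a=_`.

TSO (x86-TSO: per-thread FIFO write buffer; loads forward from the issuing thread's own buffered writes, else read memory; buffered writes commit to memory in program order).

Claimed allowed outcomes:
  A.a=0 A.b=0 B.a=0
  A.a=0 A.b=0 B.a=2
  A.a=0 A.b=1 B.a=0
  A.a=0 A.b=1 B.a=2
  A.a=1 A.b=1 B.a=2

outcome vector order: (A.a,A.b,B.a)
under TSO → 0/0/0; 0/0/2; 0/1/0; 0/1/2; 1/1/0; 1/1/2
TSO∖claimed = {1/1/0}

missing: A.a=1 A.b=1 B.a=0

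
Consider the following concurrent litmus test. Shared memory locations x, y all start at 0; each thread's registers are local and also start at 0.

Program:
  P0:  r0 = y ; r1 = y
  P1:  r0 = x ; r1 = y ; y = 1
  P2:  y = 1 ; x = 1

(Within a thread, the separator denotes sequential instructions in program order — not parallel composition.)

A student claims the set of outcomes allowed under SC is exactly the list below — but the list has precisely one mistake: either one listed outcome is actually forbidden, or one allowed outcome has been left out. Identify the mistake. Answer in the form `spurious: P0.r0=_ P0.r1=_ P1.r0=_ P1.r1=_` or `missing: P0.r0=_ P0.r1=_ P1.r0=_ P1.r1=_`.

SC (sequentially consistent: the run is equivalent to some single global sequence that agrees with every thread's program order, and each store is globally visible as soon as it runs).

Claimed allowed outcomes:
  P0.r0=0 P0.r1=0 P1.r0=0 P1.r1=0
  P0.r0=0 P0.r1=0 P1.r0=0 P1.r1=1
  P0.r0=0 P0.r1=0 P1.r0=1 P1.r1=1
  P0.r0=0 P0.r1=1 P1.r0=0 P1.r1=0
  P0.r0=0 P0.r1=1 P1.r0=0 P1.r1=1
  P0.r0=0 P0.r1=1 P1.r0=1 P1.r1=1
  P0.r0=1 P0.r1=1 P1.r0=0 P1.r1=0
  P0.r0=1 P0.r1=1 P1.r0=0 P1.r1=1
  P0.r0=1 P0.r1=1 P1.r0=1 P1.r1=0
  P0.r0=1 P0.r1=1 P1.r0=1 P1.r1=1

outcome vector order: (P0.r0,P0.r1,P1.r0,P1.r1)
SC (9): 0/0/0/0; 0/0/0/1; 0/0/1/1; 0/1/0/0; 0/1/0/1; 0/1/1/1; 1/1/0/0; 1/1/0/1; 1/1/1/1
claimed∖SC = {1/1/1/0}

spurious: P0.r0=1 P0.r1=1 P1.r0=1 P1.r1=0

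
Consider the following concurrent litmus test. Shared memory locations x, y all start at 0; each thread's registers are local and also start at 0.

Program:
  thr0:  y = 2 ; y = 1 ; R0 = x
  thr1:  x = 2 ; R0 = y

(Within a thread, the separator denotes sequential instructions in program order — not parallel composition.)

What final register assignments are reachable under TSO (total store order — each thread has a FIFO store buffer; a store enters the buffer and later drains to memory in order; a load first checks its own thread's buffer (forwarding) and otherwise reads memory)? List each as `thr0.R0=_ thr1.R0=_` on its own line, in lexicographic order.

outcome vector order: (thr0.R0,thr1.R0)
|TSO outcomes| = 6

thr0.R0=0 thr1.R0=0
thr0.R0=0 thr1.R0=1
thr0.R0=0 thr1.R0=2
thr0.R0=2 thr1.R0=0
thr0.R0=2 thr1.R0=1
thr0.R0=2 thr1.R0=2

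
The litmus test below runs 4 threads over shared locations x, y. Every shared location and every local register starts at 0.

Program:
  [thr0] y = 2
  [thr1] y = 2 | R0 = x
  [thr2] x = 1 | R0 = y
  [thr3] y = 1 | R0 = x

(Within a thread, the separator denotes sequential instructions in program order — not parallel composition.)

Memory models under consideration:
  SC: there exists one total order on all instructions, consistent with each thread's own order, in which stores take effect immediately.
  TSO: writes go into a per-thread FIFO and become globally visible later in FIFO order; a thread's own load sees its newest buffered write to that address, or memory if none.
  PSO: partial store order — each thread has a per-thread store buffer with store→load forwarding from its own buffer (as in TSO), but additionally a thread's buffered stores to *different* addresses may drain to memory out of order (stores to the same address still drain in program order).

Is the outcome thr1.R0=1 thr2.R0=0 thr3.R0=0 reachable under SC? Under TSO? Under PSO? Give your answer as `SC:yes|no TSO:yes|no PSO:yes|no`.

SC:no TSO:yes PSO:yes

outcome vector order: (thr1.R0,thr2.R0,thr3.R0)
SC (9): <0 1 0> <0 1 1> <0 2 0> <0 2 1> <1 0 1> <1 1 0> <1 1 1> <1 2 0> <1 2 1>
TSO (12): <0 0 0> <0 0 1> <0 1 0> <0 1 1> <0 2 0> <0 2 1> <1 0 0> <1 0 1> <1 1 0> <1 1 1> <1 2 0> <1 2 1>
PSO (12): <0 0 0> <0 0 1> <0 1 0> <0 1 1> <0 2 0> <0 2 1> <1 0 0> <1 0 1> <1 1 0> <1 1 1> <1 2 0> <1 2 1>
target <1 0 0> ∈ {TSO,PSO}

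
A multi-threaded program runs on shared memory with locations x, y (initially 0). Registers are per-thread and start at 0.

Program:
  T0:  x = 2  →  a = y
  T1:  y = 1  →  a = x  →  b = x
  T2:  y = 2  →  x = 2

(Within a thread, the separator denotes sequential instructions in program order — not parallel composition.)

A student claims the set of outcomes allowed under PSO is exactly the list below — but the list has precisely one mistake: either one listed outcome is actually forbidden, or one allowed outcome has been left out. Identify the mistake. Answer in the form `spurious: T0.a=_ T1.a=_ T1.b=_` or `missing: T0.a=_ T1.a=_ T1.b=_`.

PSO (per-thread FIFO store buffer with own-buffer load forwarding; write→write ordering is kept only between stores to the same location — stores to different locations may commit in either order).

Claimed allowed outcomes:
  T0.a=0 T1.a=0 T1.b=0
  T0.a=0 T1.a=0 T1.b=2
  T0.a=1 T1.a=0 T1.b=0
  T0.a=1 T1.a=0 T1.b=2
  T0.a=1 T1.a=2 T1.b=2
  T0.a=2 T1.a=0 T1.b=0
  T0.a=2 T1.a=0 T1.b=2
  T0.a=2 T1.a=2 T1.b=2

missing: T0.a=0 T1.a=2 T1.b=2

outcome vector order: (T0.a,T1.a,T1.b)
under PSO → 000 002 022 100 102 122 200 202 222
PSO∖claimed = {022}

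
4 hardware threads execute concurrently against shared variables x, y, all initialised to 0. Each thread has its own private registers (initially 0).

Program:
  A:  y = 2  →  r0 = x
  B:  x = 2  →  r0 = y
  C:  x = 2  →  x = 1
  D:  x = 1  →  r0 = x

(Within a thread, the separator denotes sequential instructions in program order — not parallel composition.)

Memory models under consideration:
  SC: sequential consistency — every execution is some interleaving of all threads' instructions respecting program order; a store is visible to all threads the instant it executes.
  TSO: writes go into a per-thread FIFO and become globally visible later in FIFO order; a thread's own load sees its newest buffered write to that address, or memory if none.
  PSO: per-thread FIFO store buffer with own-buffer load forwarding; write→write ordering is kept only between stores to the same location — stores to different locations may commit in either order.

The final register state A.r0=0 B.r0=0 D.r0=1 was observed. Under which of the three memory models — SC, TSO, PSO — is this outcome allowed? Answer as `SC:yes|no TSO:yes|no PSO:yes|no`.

outcome vector order: (A.r0,B.r0,D.r0)
under SC → 021 022 101 102 121 122 201 202 221 222
under TSO → 001 002 021 022 101 102 121 122 201 202 221 222
under PSO → 001 002 021 022 101 102 121 122 201 202 221 222
target 001 ∈ {TSO,PSO}

SC:no TSO:yes PSO:yes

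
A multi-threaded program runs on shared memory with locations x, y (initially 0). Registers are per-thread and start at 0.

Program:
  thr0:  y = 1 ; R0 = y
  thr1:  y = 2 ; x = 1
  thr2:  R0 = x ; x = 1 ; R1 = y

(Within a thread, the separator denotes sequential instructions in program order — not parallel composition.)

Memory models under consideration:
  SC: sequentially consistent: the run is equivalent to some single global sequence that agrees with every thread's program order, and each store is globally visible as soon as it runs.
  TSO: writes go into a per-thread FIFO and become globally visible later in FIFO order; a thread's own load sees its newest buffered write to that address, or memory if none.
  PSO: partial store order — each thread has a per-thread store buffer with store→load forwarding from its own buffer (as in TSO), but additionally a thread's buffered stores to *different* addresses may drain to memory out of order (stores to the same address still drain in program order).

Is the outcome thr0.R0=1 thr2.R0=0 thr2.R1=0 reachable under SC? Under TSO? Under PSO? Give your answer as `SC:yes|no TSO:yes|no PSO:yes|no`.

outcome vector order: (thr0.R0,thr2.R0,thr2.R1)
SC: 9 outcomes — {(1,0,0); (1,0,1); (1,0,2); (1,1,1); (1,1,2); (2,0,0); (2,0,1); (2,0,2); (2,1,2)}
TSO: 9 outcomes — {(1,0,0); (1,0,1); (1,0,2); (1,1,1); (1,1,2); (2,0,0); (2,0,1); (2,0,2); (2,1,2)}
PSO: 12 outcomes — {(1,0,0); (1,0,1); (1,0,2); (1,1,0); (1,1,1); (1,1,2); (2,0,0); (2,0,1); (2,0,2); (2,1,0); (2,1,1); (2,1,2)}
target (1,0,0) ∈ {SC,TSO,PSO}

SC:yes TSO:yes PSO:yes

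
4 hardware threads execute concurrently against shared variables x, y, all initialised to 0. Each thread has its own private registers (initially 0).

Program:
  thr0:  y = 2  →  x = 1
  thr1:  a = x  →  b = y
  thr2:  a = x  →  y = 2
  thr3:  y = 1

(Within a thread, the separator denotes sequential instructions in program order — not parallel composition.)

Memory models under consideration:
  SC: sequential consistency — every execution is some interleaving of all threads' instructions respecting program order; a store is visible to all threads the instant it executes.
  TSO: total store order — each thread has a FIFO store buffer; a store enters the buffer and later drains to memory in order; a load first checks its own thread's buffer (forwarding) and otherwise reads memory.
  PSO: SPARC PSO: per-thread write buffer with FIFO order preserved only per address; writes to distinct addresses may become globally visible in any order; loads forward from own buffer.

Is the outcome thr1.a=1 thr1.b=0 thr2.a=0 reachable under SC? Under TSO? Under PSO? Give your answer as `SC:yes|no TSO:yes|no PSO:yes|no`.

SC:no TSO:no PSO:yes

outcome vector order: (thr1.a,thr1.b,thr2.a)
under SC → 0/0/0; 0/0/1; 0/1/0; 0/1/1; 0/2/0; 0/2/1; 1/1/0; 1/1/1; 1/2/0; 1/2/1
under TSO → 0/0/0; 0/0/1; 0/1/0; 0/1/1; 0/2/0; 0/2/1; 1/1/0; 1/1/1; 1/2/0; 1/2/1
under PSO → 0/0/0; 0/0/1; 0/1/0; 0/1/1; 0/2/0; 0/2/1; 1/0/0; 1/0/1; 1/1/0; 1/1/1; 1/2/0; 1/2/1
target 1/0/0 ∈ {PSO}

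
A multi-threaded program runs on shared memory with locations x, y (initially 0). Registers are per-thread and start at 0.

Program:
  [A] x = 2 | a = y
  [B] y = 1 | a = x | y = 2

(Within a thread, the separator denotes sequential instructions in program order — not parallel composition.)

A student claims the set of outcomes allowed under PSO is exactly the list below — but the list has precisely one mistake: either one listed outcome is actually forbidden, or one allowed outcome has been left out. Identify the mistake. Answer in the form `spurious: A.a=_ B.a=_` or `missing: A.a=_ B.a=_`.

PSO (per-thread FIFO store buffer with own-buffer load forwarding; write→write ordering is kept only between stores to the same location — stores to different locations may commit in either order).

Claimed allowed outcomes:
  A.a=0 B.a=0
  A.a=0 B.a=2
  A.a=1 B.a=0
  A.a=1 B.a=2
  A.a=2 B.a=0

outcome vector order: (A.a,B.a)
PSO (6): <0 0> <0 2> <1 0> <1 2> <2 0> <2 2>
PSO∖claimed = {<2 2>}

missing: A.a=2 B.a=2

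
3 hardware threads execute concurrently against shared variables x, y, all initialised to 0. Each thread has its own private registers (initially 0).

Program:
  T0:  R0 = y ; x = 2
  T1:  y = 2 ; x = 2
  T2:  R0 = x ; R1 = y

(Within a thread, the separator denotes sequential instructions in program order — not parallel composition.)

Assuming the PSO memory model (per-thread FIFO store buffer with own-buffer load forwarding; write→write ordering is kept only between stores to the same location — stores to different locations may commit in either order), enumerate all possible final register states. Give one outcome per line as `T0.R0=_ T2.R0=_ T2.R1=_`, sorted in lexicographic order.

T0.R0=0 T2.R0=0 T2.R1=0
T0.R0=0 T2.R0=0 T2.R1=2
T0.R0=0 T2.R0=2 T2.R1=0
T0.R0=0 T2.R0=2 T2.R1=2
T0.R0=2 T2.R0=0 T2.R1=0
T0.R0=2 T2.R0=0 T2.R1=2
T0.R0=2 T2.R0=2 T2.R1=0
T0.R0=2 T2.R0=2 T2.R1=2

outcome vector order: (T0.R0,T2.R0,T2.R1)
|PSO outcomes| = 8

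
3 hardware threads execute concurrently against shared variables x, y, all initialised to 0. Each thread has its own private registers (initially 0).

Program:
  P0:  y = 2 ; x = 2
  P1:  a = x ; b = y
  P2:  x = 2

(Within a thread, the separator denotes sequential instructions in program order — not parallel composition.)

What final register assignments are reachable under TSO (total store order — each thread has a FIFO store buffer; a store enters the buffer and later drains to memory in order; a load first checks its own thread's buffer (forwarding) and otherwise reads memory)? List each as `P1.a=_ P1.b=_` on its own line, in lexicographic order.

P1.a=0 P1.b=0
P1.a=0 P1.b=2
P1.a=2 P1.b=0
P1.a=2 P1.b=2

outcome vector order: (P1.a,P1.b)
|TSO outcomes| = 4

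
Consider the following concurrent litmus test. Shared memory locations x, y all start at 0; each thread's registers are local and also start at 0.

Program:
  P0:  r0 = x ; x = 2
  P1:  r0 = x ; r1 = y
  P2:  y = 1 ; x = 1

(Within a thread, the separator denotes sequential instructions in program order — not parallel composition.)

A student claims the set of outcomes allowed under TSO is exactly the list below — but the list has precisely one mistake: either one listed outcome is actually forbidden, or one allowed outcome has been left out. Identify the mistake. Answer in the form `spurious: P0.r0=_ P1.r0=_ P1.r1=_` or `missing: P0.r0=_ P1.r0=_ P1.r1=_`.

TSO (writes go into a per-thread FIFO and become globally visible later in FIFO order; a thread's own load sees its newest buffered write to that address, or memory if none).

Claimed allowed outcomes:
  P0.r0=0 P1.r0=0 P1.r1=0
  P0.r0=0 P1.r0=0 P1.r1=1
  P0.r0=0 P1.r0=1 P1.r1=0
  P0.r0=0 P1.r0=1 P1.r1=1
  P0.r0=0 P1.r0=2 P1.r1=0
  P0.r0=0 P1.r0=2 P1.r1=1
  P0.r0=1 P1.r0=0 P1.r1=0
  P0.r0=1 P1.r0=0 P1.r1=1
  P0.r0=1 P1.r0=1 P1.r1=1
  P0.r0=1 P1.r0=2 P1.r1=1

spurious: P0.r0=0 P1.r0=1 P1.r1=0

outcome vector order: (P0.r0,P1.r0,P1.r1)
[TSO] allowed = {000; 001; 011; 020; 021; 100; 101; 111; 121}
claimed∖TSO = {010}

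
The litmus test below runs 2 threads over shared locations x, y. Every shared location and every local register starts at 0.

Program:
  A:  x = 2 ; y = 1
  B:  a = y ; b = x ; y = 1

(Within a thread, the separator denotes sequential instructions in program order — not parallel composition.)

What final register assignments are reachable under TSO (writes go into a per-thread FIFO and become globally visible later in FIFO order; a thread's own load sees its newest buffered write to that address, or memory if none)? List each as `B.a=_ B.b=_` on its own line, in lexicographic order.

outcome vector order: (B.a,B.b)
|TSO outcomes| = 3

B.a=0 B.b=0
B.a=0 B.b=2
B.a=1 B.b=2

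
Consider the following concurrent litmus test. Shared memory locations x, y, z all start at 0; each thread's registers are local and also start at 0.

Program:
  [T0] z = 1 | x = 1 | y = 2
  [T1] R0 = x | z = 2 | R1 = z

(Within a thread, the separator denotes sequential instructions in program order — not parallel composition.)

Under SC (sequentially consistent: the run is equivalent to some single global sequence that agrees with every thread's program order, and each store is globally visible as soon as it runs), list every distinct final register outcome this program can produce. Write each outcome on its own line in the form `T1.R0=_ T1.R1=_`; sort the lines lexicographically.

T1.R0=0 T1.R1=1
T1.R0=0 T1.R1=2
T1.R0=1 T1.R1=2

outcome vector order: (T1.R0,T1.R1)
|SC outcomes| = 3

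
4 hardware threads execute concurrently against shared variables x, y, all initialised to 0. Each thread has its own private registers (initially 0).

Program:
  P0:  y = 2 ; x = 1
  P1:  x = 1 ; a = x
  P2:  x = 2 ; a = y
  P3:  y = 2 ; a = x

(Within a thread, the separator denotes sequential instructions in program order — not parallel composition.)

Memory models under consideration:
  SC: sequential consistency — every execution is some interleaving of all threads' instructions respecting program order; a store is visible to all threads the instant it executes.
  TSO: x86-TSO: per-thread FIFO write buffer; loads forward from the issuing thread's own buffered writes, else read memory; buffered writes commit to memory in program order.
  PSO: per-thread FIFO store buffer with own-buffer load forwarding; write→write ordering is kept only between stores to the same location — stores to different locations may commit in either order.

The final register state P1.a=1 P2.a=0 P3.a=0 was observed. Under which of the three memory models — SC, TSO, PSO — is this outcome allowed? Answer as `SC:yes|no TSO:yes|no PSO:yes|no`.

outcome vector order: (P1.a,P2.a,P3.a)
SC (10): 101 102 120 121 122 201 202 220 221 222
TSO (12): 100 101 102 120 121 122 200 201 202 220 221 222
PSO (12): 100 101 102 120 121 122 200 201 202 220 221 222
target 100 ∈ {TSO,PSO}

SC:no TSO:yes PSO:yes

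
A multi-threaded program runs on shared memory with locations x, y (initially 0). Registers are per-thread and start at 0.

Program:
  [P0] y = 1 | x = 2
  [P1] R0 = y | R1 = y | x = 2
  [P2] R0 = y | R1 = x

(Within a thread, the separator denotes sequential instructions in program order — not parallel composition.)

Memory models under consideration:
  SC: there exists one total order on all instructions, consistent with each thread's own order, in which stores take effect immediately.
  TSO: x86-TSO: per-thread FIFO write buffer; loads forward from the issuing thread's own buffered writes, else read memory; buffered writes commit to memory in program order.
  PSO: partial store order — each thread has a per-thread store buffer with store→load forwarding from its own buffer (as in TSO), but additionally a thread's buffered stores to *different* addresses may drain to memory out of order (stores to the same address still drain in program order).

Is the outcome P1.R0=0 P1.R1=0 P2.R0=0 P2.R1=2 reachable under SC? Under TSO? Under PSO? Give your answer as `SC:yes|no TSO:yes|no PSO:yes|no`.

SC:yes TSO:yes PSO:yes

outcome vector order: (P1.R0,P1.R1,P2.R0,P2.R1)
[SC] allowed = {(0,0,0,0); (0,0,0,2); (0,0,1,0); (0,0,1,2); (0,1,0,0); (0,1,0,2); (0,1,1,0); (0,1,1,2); (1,1,0,0); (1,1,0,2); (1,1,1,0); (1,1,1,2)}
[TSO] allowed = {(0,0,0,0); (0,0,0,2); (0,0,1,0); (0,0,1,2); (0,1,0,0); (0,1,0,2); (0,1,1,0); (0,1,1,2); (1,1,0,0); (1,1,0,2); (1,1,1,0); (1,1,1,2)}
[PSO] allowed = {(0,0,0,0); (0,0,0,2); (0,0,1,0); (0,0,1,2); (0,1,0,0); (0,1,0,2); (0,1,1,0); (0,1,1,2); (1,1,0,0); (1,1,0,2); (1,1,1,0); (1,1,1,2)}
target (0,0,0,2) ∈ {SC,TSO,PSO}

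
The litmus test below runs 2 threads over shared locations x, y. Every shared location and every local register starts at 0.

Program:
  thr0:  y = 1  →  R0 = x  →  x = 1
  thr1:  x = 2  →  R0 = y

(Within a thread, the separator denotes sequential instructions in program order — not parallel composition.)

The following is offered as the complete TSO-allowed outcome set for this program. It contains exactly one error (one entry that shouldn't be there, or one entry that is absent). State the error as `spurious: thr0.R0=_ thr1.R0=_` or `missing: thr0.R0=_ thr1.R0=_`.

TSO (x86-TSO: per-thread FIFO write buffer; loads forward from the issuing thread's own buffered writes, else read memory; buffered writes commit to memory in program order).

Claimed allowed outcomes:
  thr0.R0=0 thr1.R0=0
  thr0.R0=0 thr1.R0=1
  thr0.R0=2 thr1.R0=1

missing: thr0.R0=2 thr1.R0=0

outcome vector order: (thr0.R0,thr1.R0)
TSO (4): <0 0>, <0 1>, <2 0>, <2 1>
TSO∖claimed = {<2 0>}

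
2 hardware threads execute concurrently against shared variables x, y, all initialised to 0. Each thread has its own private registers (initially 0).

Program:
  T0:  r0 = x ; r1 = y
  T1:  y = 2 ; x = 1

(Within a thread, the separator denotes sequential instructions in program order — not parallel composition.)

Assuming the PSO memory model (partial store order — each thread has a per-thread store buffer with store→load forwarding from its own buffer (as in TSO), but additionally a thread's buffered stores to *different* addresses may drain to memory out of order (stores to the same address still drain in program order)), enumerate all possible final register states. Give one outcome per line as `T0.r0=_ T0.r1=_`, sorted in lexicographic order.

outcome vector order: (T0.r0,T0.r1)
|PSO outcomes| = 4

T0.r0=0 T0.r1=0
T0.r0=0 T0.r1=2
T0.r0=1 T0.r1=0
T0.r0=1 T0.r1=2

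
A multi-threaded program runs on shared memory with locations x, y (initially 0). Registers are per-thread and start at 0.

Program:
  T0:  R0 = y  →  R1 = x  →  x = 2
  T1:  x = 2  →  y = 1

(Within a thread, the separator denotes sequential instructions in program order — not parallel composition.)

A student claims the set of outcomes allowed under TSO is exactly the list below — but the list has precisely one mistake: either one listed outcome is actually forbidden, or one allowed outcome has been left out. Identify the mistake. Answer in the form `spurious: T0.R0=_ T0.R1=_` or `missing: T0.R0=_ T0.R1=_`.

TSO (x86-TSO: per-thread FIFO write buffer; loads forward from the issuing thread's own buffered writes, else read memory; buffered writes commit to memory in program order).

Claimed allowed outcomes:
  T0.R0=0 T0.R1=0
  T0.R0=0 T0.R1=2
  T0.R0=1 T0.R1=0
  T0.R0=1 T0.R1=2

outcome vector order: (T0.R0,T0.R1)
[TSO] allowed = {0/0; 0/2; 1/2}
claimed∖TSO = {1/0}

spurious: T0.R0=1 T0.R1=0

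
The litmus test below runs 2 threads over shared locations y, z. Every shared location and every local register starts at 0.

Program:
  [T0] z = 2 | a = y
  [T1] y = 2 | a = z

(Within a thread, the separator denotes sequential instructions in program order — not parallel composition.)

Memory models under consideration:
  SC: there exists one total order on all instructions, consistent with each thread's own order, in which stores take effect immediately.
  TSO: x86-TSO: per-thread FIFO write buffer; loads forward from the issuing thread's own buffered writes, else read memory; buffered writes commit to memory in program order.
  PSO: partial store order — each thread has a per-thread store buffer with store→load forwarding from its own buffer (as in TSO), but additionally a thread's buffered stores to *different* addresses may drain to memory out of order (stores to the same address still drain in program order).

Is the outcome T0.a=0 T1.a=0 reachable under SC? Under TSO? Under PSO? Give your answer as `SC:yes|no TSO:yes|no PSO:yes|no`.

outcome vector order: (T0.a,T1.a)
SC: 3 outcomes — {02 20 22}
TSO: 4 outcomes — {00 02 20 22}
PSO: 4 outcomes — {00 02 20 22}
target 00 ∈ {TSO,PSO}

SC:no TSO:yes PSO:yes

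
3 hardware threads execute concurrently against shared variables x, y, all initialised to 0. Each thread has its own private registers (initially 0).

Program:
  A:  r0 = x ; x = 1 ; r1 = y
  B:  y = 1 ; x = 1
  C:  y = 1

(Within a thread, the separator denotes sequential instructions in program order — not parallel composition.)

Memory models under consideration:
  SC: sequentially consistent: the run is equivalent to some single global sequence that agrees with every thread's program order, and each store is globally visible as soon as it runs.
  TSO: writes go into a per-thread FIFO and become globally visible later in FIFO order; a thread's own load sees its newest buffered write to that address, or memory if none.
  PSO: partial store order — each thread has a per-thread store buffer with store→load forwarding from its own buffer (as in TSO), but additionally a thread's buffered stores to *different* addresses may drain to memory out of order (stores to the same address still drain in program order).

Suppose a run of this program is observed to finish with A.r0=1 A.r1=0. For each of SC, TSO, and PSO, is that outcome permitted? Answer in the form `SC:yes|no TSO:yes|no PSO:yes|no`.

SC:no TSO:no PSO:yes

outcome vector order: (A.r0,A.r1)
SC (3): 00, 01, 11
TSO (3): 00, 01, 11
PSO (4): 00, 01, 10, 11
target 10 ∈ {PSO}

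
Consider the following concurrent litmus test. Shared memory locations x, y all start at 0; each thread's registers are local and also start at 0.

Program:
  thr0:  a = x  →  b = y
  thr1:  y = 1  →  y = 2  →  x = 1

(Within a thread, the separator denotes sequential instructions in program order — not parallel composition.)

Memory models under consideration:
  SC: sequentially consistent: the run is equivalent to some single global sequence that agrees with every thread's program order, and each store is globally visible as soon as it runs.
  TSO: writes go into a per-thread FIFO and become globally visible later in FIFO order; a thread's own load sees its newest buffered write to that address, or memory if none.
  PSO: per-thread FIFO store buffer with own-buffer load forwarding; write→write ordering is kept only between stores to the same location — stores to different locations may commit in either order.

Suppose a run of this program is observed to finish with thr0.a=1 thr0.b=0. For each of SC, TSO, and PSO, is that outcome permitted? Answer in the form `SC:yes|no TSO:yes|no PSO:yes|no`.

SC:no TSO:no PSO:yes

outcome vector order: (thr0.a,thr0.b)
SC (4): 0/0, 0/1, 0/2, 1/2
TSO (4): 0/0, 0/1, 0/2, 1/2
PSO (6): 0/0, 0/1, 0/2, 1/0, 1/1, 1/2
target 1/0 ∈ {PSO}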